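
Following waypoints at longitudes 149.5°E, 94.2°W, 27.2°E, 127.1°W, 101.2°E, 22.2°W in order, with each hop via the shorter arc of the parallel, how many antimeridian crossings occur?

2

Leg 1: +149.5° → -94.2°, shortest Δλ = 116.3° (east) — crosses 180°.
Leg 2: -94.2° → +27.2°, shortest Δλ = 121.4° (east) — does not cross 180°.
Leg 3: +27.2° → -127.1°, shortest Δλ = -154.3° (west) — does not cross 180°.
Leg 4: -127.1° → +101.2°, shortest Δλ = -131.7° (west) — crosses 180°.
Leg 5: +101.2° → -22.2°, shortest Δλ = -123.4° (west) — does not cross 180°.
Total crossings: 2.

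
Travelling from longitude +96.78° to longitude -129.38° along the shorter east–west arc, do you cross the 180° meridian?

Yes

Naïve |-129.38 − 96.78| = 226.16° > 180°, so the shorter arc goes the other way round — across 180°.
Signed shortest Δλ = ((-129.38 − 96.78 + 180) mod 360) − 180 = 133.84°.
Going east by 133.84° from +96.78° passes through 180° before reaching -129.38°.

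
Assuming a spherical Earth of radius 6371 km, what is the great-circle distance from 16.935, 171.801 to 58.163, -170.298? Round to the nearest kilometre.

4816 km

Δλ = -170.298 − 171.801 = -342.099°; wrapped into (−180°, 180°]: 17.901°.
Δφ = 58.163 − 16.935 = 41.228°.
a = sin²(Δφ/2) + cos φ₁ · cos φ₂ · sin²(Δλ/2) = 0.136168.
c = 2·atan2(√a, √(1−a)) = 0.75589 rad → d = 6371·c ≈ 4815.76 km.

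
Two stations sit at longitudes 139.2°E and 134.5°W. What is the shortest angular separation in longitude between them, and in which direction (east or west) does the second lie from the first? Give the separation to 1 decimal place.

86.3° east

Raw difference: -134.5 − 139.2 = -273.7°.
Normalise into (−180°, 180°]: -273.7° + 360° = 86.3°.
Positive ⇒ the second point lies to the east; separation 86.3°.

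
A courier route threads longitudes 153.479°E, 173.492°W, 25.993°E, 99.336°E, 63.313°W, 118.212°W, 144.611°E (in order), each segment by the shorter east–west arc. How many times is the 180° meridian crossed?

3

Leg 1: +153.479° → -173.492°, shortest Δλ = 33.029° (east) — crosses 180°.
Leg 2: -173.492° → +25.993°, shortest Δλ = -160.515° (west) — crosses 180°.
Leg 3: +25.993° → +99.336°, shortest Δλ = 73.343° (east) — does not cross 180°.
Leg 4: +99.336° → -63.313°, shortest Δλ = -162.649° (west) — does not cross 180°.
Leg 5: -63.313° → -118.212°, shortest Δλ = -54.899° (west) — does not cross 180°.
Leg 6: -118.212° → +144.611°, shortest Δλ = -97.177° (west) — crosses 180°.
Total crossings: 3.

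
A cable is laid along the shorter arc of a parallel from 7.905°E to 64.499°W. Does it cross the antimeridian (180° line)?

Signed shortest Δλ = ((-64.499 − 7.905 + 180) mod 360) − 180 = -72.404°.
Going west by 72.404° from +7.905° reaches -64.499° without touching 180°.

No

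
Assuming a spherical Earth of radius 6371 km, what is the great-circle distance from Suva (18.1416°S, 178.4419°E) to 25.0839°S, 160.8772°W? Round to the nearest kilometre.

Δλ = -160.8772 − 178.4419 = -339.3191°; wrapped into (−180°, 180°]: 20.6809°.
Δφ = -25.0839 − -18.1416 = -6.9423°.
a = sin²(Δφ/2) + cos φ₁ · cos φ₂ · sin²(Δλ/2) = 0.031396.
c = 2·atan2(√a, √(1−a)) = 0.35626 rad → d = 6371·c ≈ 2269.72 km.

2270 km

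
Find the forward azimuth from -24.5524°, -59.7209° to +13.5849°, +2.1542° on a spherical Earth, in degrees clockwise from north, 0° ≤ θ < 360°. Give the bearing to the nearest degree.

65°

Δλ = 2.1542 − -59.7209 = 61.8751°.
θ = atan2( sin Δλ · cos φ₂ , cos φ₁ · sin φ₂ − sin φ₁ · cos φ₂ · cos Δλ )
  = atan2(0.85725, 0.40404) = 64.764° → normalised to [0°, 360°): 64.764°.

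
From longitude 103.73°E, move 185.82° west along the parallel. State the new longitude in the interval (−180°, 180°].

Start at +103.73°; shift −185.82° → -82.09°.
-82.09° already lies in (−180°, 180°].

82.09°W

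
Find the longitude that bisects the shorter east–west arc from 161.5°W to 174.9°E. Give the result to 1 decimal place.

173.3°W

Signed shortest Δλ from -161.5° to +174.9° is -23.6°.
Midpoint longitude = -161.5° + (-23.6°)/2 = -161.5° − 11.8° = -173.3°.
(The naïve average (-161.5 + +174.9)/2 = 6.7° is on the wrong side of the globe.)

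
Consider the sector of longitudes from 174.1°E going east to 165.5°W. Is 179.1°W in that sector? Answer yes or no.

Band width going east from +174.1° to -165.5°: ((-165.5 − 174.1) mod 360) = 20.4°.
Offset of -179.1° east of the west edge: ((-179.1 − 174.1) mod 360) = 6.8°.
6.8° ≤ 20.4° ⇒ inside.

Yes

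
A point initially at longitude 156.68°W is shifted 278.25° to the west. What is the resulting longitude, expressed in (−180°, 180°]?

74.93°W

Start at -156.68°; shift −278.25° → -434.93°.
-434.93° lies outside (−180°, 180°]; add 360° → -74.93°.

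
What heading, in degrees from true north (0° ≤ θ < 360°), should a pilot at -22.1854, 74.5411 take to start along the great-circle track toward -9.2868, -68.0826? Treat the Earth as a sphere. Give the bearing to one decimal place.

233.4°

Δλ = -68.0826 − 74.5411 = -142.6237°.
θ = atan2( sin Δλ · cos φ₂ , cos φ₁ · sin φ₂ − sin φ₁ · cos φ₂ · cos Δλ )
  = atan2(-0.59909, -0.44557) = -126.640° → normalised to [0°, 360°): 233.360°.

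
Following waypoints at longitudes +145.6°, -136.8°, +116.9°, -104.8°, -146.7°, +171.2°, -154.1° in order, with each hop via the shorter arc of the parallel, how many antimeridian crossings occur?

5

Leg 1: +145.6° → -136.8°, shortest Δλ = 77.6° (east) — crosses 180°.
Leg 2: -136.8° → +116.9°, shortest Δλ = -106.3° (west) — crosses 180°.
Leg 3: +116.9° → -104.8°, shortest Δλ = 138.3° (east) — crosses 180°.
Leg 4: -104.8° → -146.7°, shortest Δλ = -41.9° (west) — does not cross 180°.
Leg 5: -146.7° → +171.2°, shortest Δλ = -42.1° (west) — crosses 180°.
Leg 6: +171.2° → -154.1°, shortest Δλ = 34.7° (east) — crosses 180°.
Total crossings: 5.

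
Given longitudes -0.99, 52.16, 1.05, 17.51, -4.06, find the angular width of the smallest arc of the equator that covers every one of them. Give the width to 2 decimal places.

56.22°

Sort the longitudes: -4.06°, -0.99°, +1.05°, +17.51°, +52.16°.
Eastward gaps between consecutive values (wrapping around): 3.07°, 2.04°, 16.46°, 34.65°, 303.78°.
Largest gap = 303.78° ⇒ minimal covering band is its complement: 360° − 303.78° = 56.22°.
Band runs from -4.06° eastward to +52.16°.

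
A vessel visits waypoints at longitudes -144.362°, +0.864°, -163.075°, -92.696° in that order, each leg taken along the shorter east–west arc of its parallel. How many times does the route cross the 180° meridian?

Leg 1: -144.362° → +0.864°, shortest Δλ = 145.226° (east) — does not cross 180°.
Leg 2: +0.864° → -163.075°, shortest Δλ = -163.939° (west) — does not cross 180°.
Leg 3: -163.075° → -92.696°, shortest Δλ = 70.379° (east) — does not cross 180°.
Total crossings: 0.

0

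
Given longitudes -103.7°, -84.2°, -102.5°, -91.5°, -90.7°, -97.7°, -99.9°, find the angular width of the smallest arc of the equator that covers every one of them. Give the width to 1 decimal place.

19.5°

Sort the longitudes: -103.7°, -102.5°, -99.9°, -97.7°, -91.5°, -90.7°, -84.2°.
Eastward gaps between consecutive values (wrapping around): 1.2°, 2.6°, 2.2°, 6.2°, 0.8°, 6.5°, 340.5°.
Largest gap = 340.5° ⇒ minimal covering band is its complement: 360° − 340.5° = 19.5°.
Band runs from -103.7° eastward to -84.2°.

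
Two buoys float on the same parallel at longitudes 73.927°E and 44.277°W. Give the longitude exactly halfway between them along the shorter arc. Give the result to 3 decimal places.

Signed shortest Δλ from +73.927° to -44.277° is -118.204°.
Midpoint longitude = +73.927° + (-118.204°)/2 = +73.927° − 59.102° = +14.825°.

14.825°E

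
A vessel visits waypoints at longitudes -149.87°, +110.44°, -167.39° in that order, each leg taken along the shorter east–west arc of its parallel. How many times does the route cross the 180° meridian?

Leg 1: -149.87° → +110.44°, shortest Δλ = -99.69° (west) — crosses 180°.
Leg 2: +110.44° → -167.39°, shortest Δλ = 82.17° (east) — crosses 180°.
Total crossings: 2.

2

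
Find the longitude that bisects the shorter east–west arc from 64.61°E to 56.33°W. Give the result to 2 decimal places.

Signed shortest Δλ from +64.61° to -56.33° is -120.94°.
Midpoint longitude = +64.61° + (-120.94°)/2 = +64.61° − 60.47° = +4.14°.

4.14°E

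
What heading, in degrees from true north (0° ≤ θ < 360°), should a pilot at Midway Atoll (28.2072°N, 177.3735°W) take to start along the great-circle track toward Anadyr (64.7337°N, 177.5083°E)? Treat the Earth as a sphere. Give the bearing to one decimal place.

356.3°

Δλ = 177.5083 − -177.3735 = 354.8818°; wrapped into (−180°, 180°]: -5.1182°.
θ = atan2( sin Δλ · cos φ₂ , cos φ₁ · sin φ₂ − sin φ₁ · cos φ₂ · cos Δλ )
  = atan2(-0.03808, 0.59600) = -3.656° → normalised to [0°, 360°): 356.344°.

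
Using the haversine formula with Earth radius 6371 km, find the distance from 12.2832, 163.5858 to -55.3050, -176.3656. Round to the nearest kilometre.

Δλ = -176.3656 − 163.5858 = -339.9514°; wrapped into (−180°, 180°]: 20.0486°.
Δφ = -55.3050 − 12.2832 = -67.5882°.
a = sin²(Δφ/2) + cos φ₁ · cos φ₂ · sin²(Δλ/2) = 0.326221.
c = 2·atan2(√a, √(1−a)) = 1.21583 rad → d = 6371·c ≈ 7746.06 km.

7746 km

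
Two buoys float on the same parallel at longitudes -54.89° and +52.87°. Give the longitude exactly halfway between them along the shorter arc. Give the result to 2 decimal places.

Signed shortest Δλ from -54.89° to +52.87° is +107.76°.
Midpoint longitude = -54.89° + (+107.76°)/2 = -54.89° + 53.88° = -1.01°.

-1.01°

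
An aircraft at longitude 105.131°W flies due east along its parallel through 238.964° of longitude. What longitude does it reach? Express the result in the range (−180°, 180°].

Start at -105.131°; shift +238.964° → +133.833°.
+133.833° already lies in (−180°, 180°].

133.833°E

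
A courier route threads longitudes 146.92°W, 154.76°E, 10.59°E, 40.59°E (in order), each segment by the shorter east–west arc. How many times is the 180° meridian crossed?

Leg 1: -146.92° → +154.76°, shortest Δλ = -58.32° (west) — crosses 180°.
Leg 2: +154.76° → +10.59°, shortest Δλ = -144.17° (west) — does not cross 180°.
Leg 3: +10.59° → +40.59°, shortest Δλ = 30.0° (east) — does not cross 180°.
Total crossings: 1.

1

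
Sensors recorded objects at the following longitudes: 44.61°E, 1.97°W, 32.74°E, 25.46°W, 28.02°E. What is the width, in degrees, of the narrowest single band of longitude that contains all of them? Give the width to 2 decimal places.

Sort the longitudes: -25.46°, -1.97°, +28.02°, +32.74°, +44.61°.
Eastward gaps between consecutive values (wrapping around): 23.49°, 29.99°, 4.72°, 11.87°, 289.93°.
Largest gap = 289.93° ⇒ minimal covering band is its complement: 360° − 289.93° = 70.07°.
Band runs from -25.46° eastward to +44.61°.

70.07°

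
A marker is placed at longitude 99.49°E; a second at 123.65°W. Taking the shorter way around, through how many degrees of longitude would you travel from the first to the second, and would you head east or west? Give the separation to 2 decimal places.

136.86° east

Raw difference: -123.65 − 99.49 = -223.14°.
Normalise into (−180°, 180°]: -223.14° + 360° = 136.86°.
Positive ⇒ the second point lies to the east; separation 136.86°.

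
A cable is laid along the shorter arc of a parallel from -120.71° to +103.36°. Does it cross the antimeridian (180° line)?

Naïve |103.36 − -120.71| = 224.07° > 180°, so the shorter arc goes the other way round — across 180°.
Signed shortest Δλ = ((103.36 − -120.71 + 180) mod 360) − 180 = -135.93°.
Going west by 135.93° from -120.71° passes through 180° before reaching +103.36°.

Yes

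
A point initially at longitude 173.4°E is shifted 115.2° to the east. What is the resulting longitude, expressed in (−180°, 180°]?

Start at +173.4°; shift +115.2° → +288.6°.
+288.6° lies outside (−180°, 180°]; subtract 360° → -71.4°.

71.4°W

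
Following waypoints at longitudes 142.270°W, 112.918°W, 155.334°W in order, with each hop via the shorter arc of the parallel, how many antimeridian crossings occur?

0

Leg 1: -142.270° → -112.918°, shortest Δλ = 29.352° (east) — does not cross 180°.
Leg 2: -112.918° → -155.334°, shortest Δλ = -42.416° (west) — does not cross 180°.
Total crossings: 0.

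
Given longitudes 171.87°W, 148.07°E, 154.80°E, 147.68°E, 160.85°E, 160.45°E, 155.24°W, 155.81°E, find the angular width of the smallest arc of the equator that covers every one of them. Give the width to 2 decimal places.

Sort the longitudes: -171.87°, -155.24°, +147.68°, +148.07°, +154.80°, +155.81°, +160.45°, +160.85°.
Eastward gaps between consecutive values (wrapping around): 16.63°, 302.92°, 0.39°, 6.73°, 1.01°, 4.64°, 0.40°, 27.28°.
Largest gap = 302.92° ⇒ minimal covering band is its complement: 360° − 302.92° = 57.08°.
Band runs from +147.68° eastward to -155.24°, crossing the antimeridian.

57.08°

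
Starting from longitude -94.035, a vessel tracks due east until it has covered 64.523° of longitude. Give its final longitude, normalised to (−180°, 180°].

-29.512°

Start at -94.035°; shift +64.523° → -29.512°.
-29.512° already lies in (−180°, 180°].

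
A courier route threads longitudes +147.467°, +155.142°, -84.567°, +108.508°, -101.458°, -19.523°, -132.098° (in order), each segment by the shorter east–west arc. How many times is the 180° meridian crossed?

Leg 1: +147.467° → +155.142°, shortest Δλ = 7.675° (east) — does not cross 180°.
Leg 2: +155.142° → -84.567°, shortest Δλ = 120.291° (east) — crosses 180°.
Leg 3: -84.567° → +108.508°, shortest Δλ = -166.925° (west) — crosses 180°.
Leg 4: +108.508° → -101.458°, shortest Δλ = 150.034° (east) — crosses 180°.
Leg 5: -101.458° → -19.523°, shortest Δλ = 81.935° (east) — does not cross 180°.
Leg 6: -19.523° → -132.098°, shortest Δλ = -112.575° (west) — does not cross 180°.
Total crossings: 3.

3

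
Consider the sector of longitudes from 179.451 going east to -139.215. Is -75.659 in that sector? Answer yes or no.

No

Band width going east from +179.451° to -139.215°: ((-139.215 − 179.451) mod 360) = 41.334°.
Offset of -75.659° east of the west edge: ((-75.659 − 179.451) mod 360) = 104.890°.
104.890° > 41.334° ⇒ outside.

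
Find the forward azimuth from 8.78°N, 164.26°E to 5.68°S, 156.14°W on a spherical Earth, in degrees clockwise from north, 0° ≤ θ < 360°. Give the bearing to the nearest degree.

109°

Δλ = -156.14 − 164.26 = -320.40°; wrapped into (−180°, 180°]: 39.60°.
θ = atan2( sin Δλ · cos φ₂ , cos φ₁ · sin φ₂ − sin φ₁ · cos φ₂ · cos Δλ )
  = atan2(0.63429, -0.21485) = 108.712° → normalised to [0°, 360°): 108.712°.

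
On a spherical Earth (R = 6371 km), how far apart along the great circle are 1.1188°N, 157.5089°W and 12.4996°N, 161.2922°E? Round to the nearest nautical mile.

2545 nmi

Δλ = 161.2922 − -157.5089 = 318.8011°; wrapped into (−180°, 180°]: -41.1989°.
Δφ = 12.4996 − 1.1188 = 11.3808°.
a = sin²(Δφ/2) + cos φ₁ · cos φ₂ · sin²(Δλ/2) = 0.130660.
c = 2·atan2(√a, √(1−a)) = 0.73969 rad → d = 6371·c ≈ 4712.55 km ≈ 2544.57 nmi.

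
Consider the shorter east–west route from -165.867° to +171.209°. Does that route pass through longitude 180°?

Naïve |171.209 − -165.867| = 337.076° > 180°, so the shorter arc goes the other way round — across 180°.
Signed shortest Δλ = ((171.209 − -165.867 + 180) mod 360) − 180 = -22.924°.
Going west by 22.924° from -165.867° passes through 180° before reaching +171.209°.

Yes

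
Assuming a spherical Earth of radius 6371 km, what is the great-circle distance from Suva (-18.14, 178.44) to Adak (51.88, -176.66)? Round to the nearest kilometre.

7800 km

Δλ = -176.66 − 178.44 = -355.10°; wrapped into (−180°, 180°]: 4.90°.
Δφ = 51.88 − -18.14 = 70.02°.
a = sin²(Δφ/2) + cos φ₁ · cos φ₂ · sin²(Δλ/2) = 0.330226.
c = 2·atan2(√a, √(1−a)) = 1.22436 rad → d = 6371·c ≈ 7800.40 km.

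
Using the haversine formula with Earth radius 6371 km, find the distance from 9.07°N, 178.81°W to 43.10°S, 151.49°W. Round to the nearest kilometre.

6427 km

Δλ = -151.49 − -178.81 = 27.32°.
Δφ = -43.10 − 9.07 = -52.17°.
a = sin²(Δφ/2) + cos φ₁ · cos φ₂ · sin²(Δλ/2) = 0.233553.
c = 2·atan2(√a, √(1−a)) = 1.00878 rad → d = 6371·c ≈ 6426.93 km.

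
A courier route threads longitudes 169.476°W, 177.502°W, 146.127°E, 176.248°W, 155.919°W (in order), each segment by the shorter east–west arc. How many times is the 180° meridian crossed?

2

Leg 1: -169.476° → -177.502°, shortest Δλ = -8.026° (west) — does not cross 180°.
Leg 2: -177.502° → +146.127°, shortest Δλ = -36.371° (west) — crosses 180°.
Leg 3: +146.127° → -176.248°, shortest Δλ = 37.625° (east) — crosses 180°.
Leg 4: -176.248° → -155.919°, shortest Δλ = 20.329° (east) — does not cross 180°.
Total crossings: 2.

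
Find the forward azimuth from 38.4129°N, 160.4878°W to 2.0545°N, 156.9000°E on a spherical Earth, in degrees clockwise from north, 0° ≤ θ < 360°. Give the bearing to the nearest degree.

238°

Δλ = 156.9000 − -160.4878 = 317.3878°; wrapped into (−180°, 180°]: -42.6122°.
θ = atan2( sin Δλ · cos φ₂ , cos φ₁ · sin φ₂ − sin φ₁ · cos φ₂ · cos Δλ )
  = atan2(-0.67660, -0.42888) = -122.370° → normalised to [0°, 360°): 237.630°.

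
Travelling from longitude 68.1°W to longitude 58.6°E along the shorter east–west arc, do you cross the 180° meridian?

Signed shortest Δλ = ((58.6 − -68.1 + 180) mod 360) − 180 = 126.7°.
Going east by 126.7° from -68.1° reaches +58.6° without touching 180°.

No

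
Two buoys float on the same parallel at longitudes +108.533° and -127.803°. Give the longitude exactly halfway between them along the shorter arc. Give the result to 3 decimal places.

+170.365°

Signed shortest Δλ from +108.533° to -127.803° is +123.664°.
Midpoint longitude = +108.533° + (+123.664°)/2 = +108.533° + 61.832° = +170.365°.
(The naïve average (+108.533 + -127.803)/2 = -9.635° is on the wrong side of the globe.)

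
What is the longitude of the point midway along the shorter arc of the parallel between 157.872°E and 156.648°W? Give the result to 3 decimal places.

179.388°W

Signed shortest Δλ from +157.872° to -156.648° is +45.480°.
Midpoint longitude = +157.872° + (+45.480°)/2 = +157.872° + 22.740° = +180.612°.
Normalise into (−180°, 180°]: -179.388°.
(The naïve average (+157.872 + -156.648)/2 = 0.612° is on the wrong side of the globe.)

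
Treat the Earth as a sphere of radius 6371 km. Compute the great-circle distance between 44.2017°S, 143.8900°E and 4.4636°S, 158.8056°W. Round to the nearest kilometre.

7103 km

Δλ = -158.8056 − 143.8900 = -302.6956°; wrapped into (−180°, 180°]: 57.3044°.
Δφ = -4.4636 − -44.2017 = 39.7381°.
a = sin²(Δφ/2) + cos φ₁ · cos φ₂ · sin²(Δλ/2) = 0.279834.
c = 2·atan2(√a, √(1−a)) = 1.11483 rad → d = 6371·c ≈ 7102.58 km.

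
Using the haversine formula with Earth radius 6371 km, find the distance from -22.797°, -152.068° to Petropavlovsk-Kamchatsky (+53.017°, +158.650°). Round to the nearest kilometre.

Δλ = 158.650 − -152.068 = 310.718°; wrapped into (−180°, 180°]: -49.282°.
Δφ = 53.017 − -22.797 = 75.814°.
a = sin²(Δφ/2) + cos φ₁ · cos φ₂ · sin²(Δλ/2) = 0.473869.
c = 2·atan2(√a, √(1−a)) = 1.51851 rad → d = 6371·c ≈ 9674.43 km.

9674 km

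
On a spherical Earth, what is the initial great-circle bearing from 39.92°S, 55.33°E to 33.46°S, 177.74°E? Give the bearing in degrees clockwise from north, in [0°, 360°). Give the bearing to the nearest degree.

Δλ = 177.74 − 55.33 = 122.41°.
θ = atan2( sin Δλ · cos φ₂ , cos φ₁ · sin φ₂ − sin φ₁ · cos φ₂ · cos Δλ )
  = atan2(0.70432, -0.70980) = 135.222° → normalised to [0°, 360°): 135.222°.

135°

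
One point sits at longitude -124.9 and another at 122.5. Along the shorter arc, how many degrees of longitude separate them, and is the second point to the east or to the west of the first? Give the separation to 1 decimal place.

112.6° west

Raw difference: 122.5 − -124.9 = 247.4°.
Normalise into (−180°, 180°]: 247.4° − 360° = -112.6°.
Negative ⇒ the second point lies to the west; separation 112.6°.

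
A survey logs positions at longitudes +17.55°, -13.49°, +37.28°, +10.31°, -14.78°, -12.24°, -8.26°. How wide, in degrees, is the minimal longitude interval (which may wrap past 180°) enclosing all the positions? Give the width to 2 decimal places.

Sort the longitudes: -14.78°, -13.49°, -12.24°, -8.26°, +10.31°, +17.55°, +37.28°.
Eastward gaps between consecutive values (wrapping around): 1.29°, 1.25°, 3.98°, 18.57°, 7.24°, 19.73°, 307.94°.
Largest gap = 307.94° ⇒ minimal covering band is its complement: 360° − 307.94° = 52.06°.
Band runs from -14.78° eastward to +37.28°.

52.06°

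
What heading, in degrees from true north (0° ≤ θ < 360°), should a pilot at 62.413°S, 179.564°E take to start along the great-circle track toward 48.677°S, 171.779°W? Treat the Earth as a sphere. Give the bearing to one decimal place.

23.3°

Δλ = -171.779 − 179.564 = -351.343°; wrapped into (−180°, 180°]: 8.657°.
θ = atan2( sin Δλ · cos φ₂ , cos φ₁ · sin φ₂ − sin φ₁ · cos φ₂ · cos Δλ )
  = atan2(0.09939, 0.23078) = 23.300° → normalised to [0°, 360°): 23.300°.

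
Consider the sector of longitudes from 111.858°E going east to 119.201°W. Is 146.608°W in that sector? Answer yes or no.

Band width going east from +111.858° to -119.201°: ((-119.201 − 111.858) mod 360) = 128.941°.
Offset of -146.608° east of the west edge: ((-146.608 − 111.858) mod 360) = 101.534°.
101.534° ≤ 128.941° ⇒ inside.

Yes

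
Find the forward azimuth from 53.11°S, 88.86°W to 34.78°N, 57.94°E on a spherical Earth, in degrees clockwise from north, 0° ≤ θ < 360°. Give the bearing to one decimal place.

Δλ = 57.94 − -88.86 = 146.80°.
θ = atan2( sin Δλ · cos φ₂ , cos φ₁ · sin φ₂ − sin φ₁ · cos φ₂ · cos Δλ )
  = atan2(0.44974, -0.20726) = 114.742° → normalised to [0°, 360°): 114.742°.

114.7°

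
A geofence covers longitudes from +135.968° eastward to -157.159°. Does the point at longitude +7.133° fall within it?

Band width going east from +135.968° to -157.159°: ((-157.159 − 135.968) mod 360) = 66.873°.
Offset of +7.133° east of the west edge: ((7.133 − 135.968) mod 360) = 231.165°.
231.165° > 66.873° ⇒ outside.

No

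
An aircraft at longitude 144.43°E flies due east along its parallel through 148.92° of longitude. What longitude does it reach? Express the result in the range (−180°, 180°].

66.65°W

Start at +144.43°; shift +148.92° → +293.35°.
+293.35° lies outside (−180°, 180°]; subtract 360° → -66.65°.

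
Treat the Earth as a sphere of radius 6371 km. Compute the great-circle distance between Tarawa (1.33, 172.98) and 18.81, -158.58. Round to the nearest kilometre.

3658 km

Δλ = -158.58 − 172.98 = -331.56°; wrapped into (−180°, 180°]: 28.44°.
Δφ = 18.81 − 1.33 = 17.48°.
a = sin²(Δφ/2) + cos φ₁ · cos φ₂ · sin²(Δλ/2) = 0.080193.
c = 2·atan2(√a, √(1−a)) = 0.57422 rad → d = 6371·c ≈ 3658.38 km.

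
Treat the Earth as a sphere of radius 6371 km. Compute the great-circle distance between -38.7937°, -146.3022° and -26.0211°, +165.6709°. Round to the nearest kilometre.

4669 km

Δλ = 165.6709 − -146.3022 = 311.9731°; wrapped into (−180°, 180°]: -48.0269°.
Δφ = -26.0211 − -38.7937 = 12.7726°.
a = sin²(Δφ/2) + cos φ₁ · cos φ₂ · sin²(Δλ/2) = 0.128365.
c = 2·atan2(√a, √(1−a)) = 0.73285 rad → d = 6371·c ≈ 4669.00 km.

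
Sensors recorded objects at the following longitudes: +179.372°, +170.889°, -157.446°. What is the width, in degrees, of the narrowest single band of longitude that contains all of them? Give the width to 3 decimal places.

31.665°

Sort the longitudes: -157.446°, +170.889°, +179.372°.
Eastward gaps between consecutive values (wrapping around): 328.335°, 8.483°, 23.182°.
Largest gap = 328.335° ⇒ minimal covering band is its complement: 360° − 328.335° = 31.665°.
Band runs from +170.889° eastward to -157.446°, crossing the antimeridian.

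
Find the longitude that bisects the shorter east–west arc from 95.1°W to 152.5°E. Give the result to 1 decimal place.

Signed shortest Δλ from -95.1° to +152.5° is -112.4°.
Midpoint longitude = -95.1° + (-112.4°)/2 = -95.1° − 56.2° = -151.3°.
(The naïve average (-95.1 + +152.5)/2 = 28.7° is on the wrong side of the globe.)

151.3°W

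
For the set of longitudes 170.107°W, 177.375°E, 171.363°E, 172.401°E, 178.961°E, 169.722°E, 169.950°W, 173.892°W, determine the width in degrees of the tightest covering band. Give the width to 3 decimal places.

20.328°

Sort the longitudes: -173.892°, -170.107°, -169.950°, +169.722°, +171.363°, +172.401°, +177.375°, +178.961°.
Eastward gaps between consecutive values (wrapping around): 3.785°, 0.157°, 339.672°, 1.641°, 1.038°, 4.974°, 1.586°, 7.147°.
Largest gap = 339.672° ⇒ minimal covering band is its complement: 360° − 339.672° = 20.328°.
Band runs from +169.722° eastward to -169.950°, crossing the antimeridian.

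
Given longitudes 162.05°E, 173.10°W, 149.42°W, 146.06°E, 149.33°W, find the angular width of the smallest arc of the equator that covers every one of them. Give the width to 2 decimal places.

64.61°

Sort the longitudes: -173.10°, -149.42°, -149.33°, +146.06°, +162.05°.
Eastward gaps between consecutive values (wrapping around): 23.68°, 0.09°, 295.39°, 15.99°, 24.85°.
Largest gap = 295.39° ⇒ minimal covering band is its complement: 360° − 295.39° = 64.61°.
Band runs from +146.06° eastward to -149.33°, crossing the antimeridian.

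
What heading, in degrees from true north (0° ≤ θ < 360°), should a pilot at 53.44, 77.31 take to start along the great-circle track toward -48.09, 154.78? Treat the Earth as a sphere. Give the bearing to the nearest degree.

131°

Δλ = 154.78 − 77.31 = 77.47°.
θ = atan2( sin Δλ · cos φ₂ , cos φ₁ · sin φ₂ − sin φ₁ · cos φ₂ · cos Δλ )
  = atan2(0.65205, -0.55969) = 130.641° → normalised to [0°, 360°): 130.641°.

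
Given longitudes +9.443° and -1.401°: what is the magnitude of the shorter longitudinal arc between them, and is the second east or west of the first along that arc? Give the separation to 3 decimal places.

Raw difference: -1.401 − 9.443 = -10.844°.
Normalise into (−180°, 180°]: -10.844° stays -10.844°.
Negative ⇒ the second point lies to the west; separation 10.844°.

10.844° west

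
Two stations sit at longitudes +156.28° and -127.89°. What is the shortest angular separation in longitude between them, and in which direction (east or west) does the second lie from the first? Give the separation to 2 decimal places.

Raw difference: -127.89 − 156.28 = -284.17°.
Normalise into (−180°, 180°]: -284.17° + 360° = 75.83°.
Positive ⇒ the second point lies to the east; separation 75.83°.

75.83° east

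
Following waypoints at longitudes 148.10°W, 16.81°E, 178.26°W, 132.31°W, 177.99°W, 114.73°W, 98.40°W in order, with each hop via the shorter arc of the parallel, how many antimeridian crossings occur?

1

Leg 1: -148.10° → +16.81°, shortest Δλ = 164.91° (east) — does not cross 180°.
Leg 2: +16.81° → -178.26°, shortest Δλ = 164.93° (east) — crosses 180°.
Leg 3: -178.26° → -132.31°, shortest Δλ = 45.95° (east) — does not cross 180°.
Leg 4: -132.31° → -177.99°, shortest Δλ = -45.68° (west) — does not cross 180°.
Leg 5: -177.99° → -114.73°, shortest Δλ = 63.26° (east) — does not cross 180°.
Leg 6: -114.73° → -98.40°, shortest Δλ = 16.33° (east) — does not cross 180°.
Total crossings: 1.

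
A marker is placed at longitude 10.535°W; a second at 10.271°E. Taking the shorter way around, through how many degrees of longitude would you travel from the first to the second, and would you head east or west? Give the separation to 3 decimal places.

20.806° east

Raw difference: 10.271 − -10.535 = 20.806°.
Normalise into (−180°, 180°]: 20.806° stays 20.806°.
Positive ⇒ the second point lies to the east; separation 20.806°.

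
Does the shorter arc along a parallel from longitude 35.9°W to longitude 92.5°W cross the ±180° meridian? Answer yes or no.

No

Signed shortest Δλ = ((-92.5 − -35.9 + 180) mod 360) − 180 = -56.6°.
Going west by 56.6° from -35.9° reaches -92.5° without touching 180°.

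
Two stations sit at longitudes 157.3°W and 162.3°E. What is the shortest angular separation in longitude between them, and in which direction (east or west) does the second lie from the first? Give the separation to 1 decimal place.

40.4° west

Raw difference: 162.3 − -157.3 = 319.6°.
Normalise into (−180°, 180°]: 319.6° − 360° = -40.4°.
Negative ⇒ the second point lies to the west; separation 40.4°.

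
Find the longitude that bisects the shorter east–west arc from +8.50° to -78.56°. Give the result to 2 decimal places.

Signed shortest Δλ from +8.50° to -78.56° is -87.06°.
Midpoint longitude = +8.50° + (-87.06°)/2 = +8.50° − 43.53° = -35.03°.

-35.03°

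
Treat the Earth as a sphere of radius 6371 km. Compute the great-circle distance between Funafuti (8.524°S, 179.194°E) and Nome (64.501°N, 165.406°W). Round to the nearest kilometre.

Δλ = -165.406 − 179.194 = -344.600°; wrapped into (−180°, 180°]: 15.400°.
Δφ = 64.501 − -8.524 = 73.025°.
a = sin²(Δφ/2) + cos φ₁ · cos φ₂ · sin²(Δλ/2) = 0.361666.
c = 2·atan2(√a, √(1−a)) = 1.29047 rad → d = 6371·c ≈ 8221.59 km.

8222 km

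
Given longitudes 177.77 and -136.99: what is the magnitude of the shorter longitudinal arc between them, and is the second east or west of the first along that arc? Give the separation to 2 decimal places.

Raw difference: -136.99 − 177.77 = -314.76°.
Normalise into (−180°, 180°]: -314.76° + 360° = 45.24°.
Positive ⇒ the second point lies to the east; separation 45.24°.

45.24° east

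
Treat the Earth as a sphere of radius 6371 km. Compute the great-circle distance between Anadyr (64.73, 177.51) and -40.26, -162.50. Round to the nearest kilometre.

Δλ = -162.50 − 177.51 = -340.01°; wrapped into (−180°, 180°]: 19.99°.
Δφ = -40.26 − 64.73 = -104.99°.
a = sin²(Δφ/2) + cos φ₁ · cos φ₂ · sin²(Δλ/2) = 0.639138.
c = 2·atan2(√a, √(1−a)) = 1.85280 rad → d = 6371·c ≈ 11804.16 km.

11804 km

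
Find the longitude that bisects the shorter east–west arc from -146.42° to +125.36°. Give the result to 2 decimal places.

Signed shortest Δλ from -146.42° to +125.36° is -88.22°.
Midpoint longitude = -146.42° + (-88.22°)/2 = -146.42° − 44.11° = -190.53°.
Normalise into (−180°, 180°]: +169.47°.
(The naïve average (-146.42 + +125.36)/2 = -10.53° is on the wrong side of the globe.)

+169.47°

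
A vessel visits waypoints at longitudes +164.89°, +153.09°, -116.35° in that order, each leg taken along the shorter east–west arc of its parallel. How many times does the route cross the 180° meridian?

1

Leg 1: +164.89° → +153.09°, shortest Δλ = -11.8° (west) — does not cross 180°.
Leg 2: +153.09° → -116.35°, shortest Δλ = 90.56° (east) — crosses 180°.
Total crossings: 1.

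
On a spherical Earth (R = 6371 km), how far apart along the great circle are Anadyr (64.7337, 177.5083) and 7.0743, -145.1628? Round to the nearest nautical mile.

Δλ = -145.1628 − 177.5083 = -322.6711°; wrapped into (−180°, 180°]: 37.3289°.
Δφ = 7.0743 − 64.7337 = -57.6594°.
a = sin²(Δφ/2) + cos φ₁ · cos φ₂ · sin²(Δλ/2) = 0.275906.
c = 2·atan2(√a, √(1−a)) = 1.10606 rad → d = 6371·c ≈ 7046.69 km ≈ 3804.91 nmi.

3805 nmi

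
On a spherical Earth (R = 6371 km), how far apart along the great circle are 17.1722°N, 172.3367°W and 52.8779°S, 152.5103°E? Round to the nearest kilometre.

Δλ = 152.5103 − -172.3367 = 324.8470°; wrapped into (−180°, 180°]: -35.1530°.
Δφ = -52.8779 − 17.1722 = -70.0501°.
a = sin²(Δφ/2) + cos φ₁ · cos φ₂ · sin²(Δλ/2) = 0.381983.
c = 2·atan2(√a, √(1−a)) = 1.33251 rad → d = 6371·c ≈ 8489.44 km.

8489 km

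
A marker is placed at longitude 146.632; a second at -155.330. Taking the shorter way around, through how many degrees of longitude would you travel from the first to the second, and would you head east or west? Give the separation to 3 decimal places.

Raw difference: -155.330 − 146.632 = -301.962°.
Normalise into (−180°, 180°]: -301.962° + 360° = 58.038°.
Positive ⇒ the second point lies to the east; separation 58.038°.

58.038° east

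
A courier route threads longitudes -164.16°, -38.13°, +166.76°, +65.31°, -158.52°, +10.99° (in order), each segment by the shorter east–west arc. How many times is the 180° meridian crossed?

Leg 1: -164.16° → -38.13°, shortest Δλ = 126.03° (east) — does not cross 180°.
Leg 2: -38.13° → +166.76°, shortest Δλ = -155.11° (west) — crosses 180°.
Leg 3: +166.76° → +65.31°, shortest Δλ = -101.45° (west) — does not cross 180°.
Leg 4: +65.31° → -158.52°, shortest Δλ = 136.17° (east) — crosses 180°.
Leg 5: -158.52° → +10.99°, shortest Δλ = 169.51° (east) — does not cross 180°.
Total crossings: 2.

2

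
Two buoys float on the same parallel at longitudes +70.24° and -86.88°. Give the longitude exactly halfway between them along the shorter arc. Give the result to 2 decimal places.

Signed shortest Δλ from +70.24° to -86.88° is -157.12°.
Midpoint longitude = +70.24° + (-157.12°)/2 = +70.24° − 78.56° = -8.32°.

-8.32°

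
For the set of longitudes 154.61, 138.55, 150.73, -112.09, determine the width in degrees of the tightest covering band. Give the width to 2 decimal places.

109.36°

Sort the longitudes: -112.09°, +138.55°, +150.73°, +154.61°.
Eastward gaps between consecutive values (wrapping around): 250.64°, 12.18°, 3.88°, 93.30°.
Largest gap = 250.64° ⇒ minimal covering band is its complement: 360° − 250.64° = 109.36°.
Band runs from +138.55° eastward to -112.09°, crossing the antimeridian.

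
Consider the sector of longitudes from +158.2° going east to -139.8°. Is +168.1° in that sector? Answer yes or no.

Yes

Band width going east from +158.2° to -139.8°: ((-139.8 − 158.2) mod 360) = 62.0°.
Offset of +168.1° east of the west edge: ((168.1 − 158.2) mod 360) = 9.9°.
9.9° ≤ 62.0° ⇒ inside.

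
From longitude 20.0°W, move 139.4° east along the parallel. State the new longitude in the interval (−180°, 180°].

119.4°E

Start at -20.0°; shift +139.4° → +119.4°.
+119.4° already lies in (−180°, 180°].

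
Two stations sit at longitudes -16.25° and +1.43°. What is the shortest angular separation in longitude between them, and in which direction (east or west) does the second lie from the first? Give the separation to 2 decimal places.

17.68° east

Raw difference: 1.43 − -16.25 = 17.68°.
Normalise into (−180°, 180°]: 17.68° stays 17.68°.
Positive ⇒ the second point lies to the east; separation 17.68°.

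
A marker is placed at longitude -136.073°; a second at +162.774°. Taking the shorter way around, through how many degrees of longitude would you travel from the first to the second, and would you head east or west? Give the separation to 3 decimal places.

61.153° west

Raw difference: 162.774 − -136.073 = 298.847°.
Normalise into (−180°, 180°]: 298.847° − 360° = -61.153°.
Negative ⇒ the second point lies to the west; separation 61.153°.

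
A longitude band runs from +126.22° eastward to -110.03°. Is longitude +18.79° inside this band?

Band width going east from +126.22° to -110.03°: ((-110.03 − 126.22) mod 360) = 123.75°.
Offset of +18.79° east of the west edge: ((18.79 − 126.22) mod 360) = 252.57°.
252.57° > 123.75° ⇒ outside.

No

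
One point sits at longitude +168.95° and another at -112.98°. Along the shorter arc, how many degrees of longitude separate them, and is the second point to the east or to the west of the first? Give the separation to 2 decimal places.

78.07° east

Raw difference: -112.98 − 168.95 = -281.93°.
Normalise into (−180°, 180°]: -281.93° + 360° = 78.07°.
Positive ⇒ the second point lies to the east; separation 78.07°.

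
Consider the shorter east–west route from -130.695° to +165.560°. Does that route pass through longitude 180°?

Naïve |165.560 − -130.695| = 296.255° > 180°, so the shorter arc goes the other way round — across 180°.
Signed shortest Δλ = ((165.560 − -130.695 + 180) mod 360) − 180 = -63.745°.
Going west by 63.745° from -130.695° passes through 180° before reaching +165.560°.

Yes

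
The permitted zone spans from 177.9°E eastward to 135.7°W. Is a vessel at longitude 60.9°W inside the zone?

No

Band width going east from +177.9° to -135.7°: ((-135.7 − 177.9) mod 360) = 46.4°.
Offset of -60.9° east of the west edge: ((-60.9 − 177.9) mod 360) = 121.2°.
121.2° > 46.4° ⇒ outside.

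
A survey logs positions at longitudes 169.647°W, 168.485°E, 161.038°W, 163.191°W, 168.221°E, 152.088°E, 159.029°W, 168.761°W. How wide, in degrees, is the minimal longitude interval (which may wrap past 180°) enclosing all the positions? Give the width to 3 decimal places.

Sort the longitudes: -169.647°, -168.761°, -163.191°, -161.038°, -159.029°, +152.088°, +168.221°, +168.485°.
Eastward gaps between consecutive values (wrapping around): 0.886°, 5.570°, 2.153°, 2.009°, 311.117°, 16.133°, 0.264°, 21.868°.
Largest gap = 311.117° ⇒ minimal covering band is its complement: 360° − 311.117° = 48.883°.
Band runs from +152.088° eastward to -159.029°, crossing the antimeridian.

48.883°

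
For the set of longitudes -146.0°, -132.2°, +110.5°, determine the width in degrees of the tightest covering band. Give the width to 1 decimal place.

Sort the longitudes: -146.0°, -132.2°, +110.5°.
Eastward gaps between consecutive values (wrapping around): 13.8°, 242.7°, 103.5°.
Largest gap = 242.7° ⇒ minimal covering band is its complement: 360° − 242.7° = 117.3°.
Band runs from +110.5° eastward to -132.2°, crossing the antimeridian.

117.3°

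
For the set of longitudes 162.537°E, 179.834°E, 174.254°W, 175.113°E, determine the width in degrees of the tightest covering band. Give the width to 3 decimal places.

Sort the longitudes: -174.254°, +162.537°, +175.113°, +179.834°.
Eastward gaps between consecutive values (wrapping around): 336.791°, 12.576°, 4.721°, 5.912°.
Largest gap = 336.791° ⇒ minimal covering band is its complement: 360° − 336.791° = 23.209°.
Band runs from +162.537° eastward to -174.254°, crossing the antimeridian.

23.209°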